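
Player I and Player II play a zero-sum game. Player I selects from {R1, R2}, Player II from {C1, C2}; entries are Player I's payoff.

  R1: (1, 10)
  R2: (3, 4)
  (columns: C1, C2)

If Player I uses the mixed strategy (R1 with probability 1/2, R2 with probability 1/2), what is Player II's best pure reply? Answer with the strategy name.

C1

If Player II plays C1, Player I's expected payoff is (1/2)·1 + (1/2)·3 = 2.
If Player II plays C2, Player I's expected payoff is (1/2)·10 + (1/2)·4 = 7.
Player II minimizes Player I's payoff; the smallest is 2, so the best response is C1.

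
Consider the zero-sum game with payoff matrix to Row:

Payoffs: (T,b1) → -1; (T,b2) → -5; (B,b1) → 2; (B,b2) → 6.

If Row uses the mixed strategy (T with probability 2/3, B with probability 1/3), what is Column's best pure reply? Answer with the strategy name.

If Column plays b1, Row's expected payoff is (2/3)·(-1) + (1/3)·2 = 0.
If Column plays b2, Row's expected payoff is (2/3)·(-5) + (1/3)·6 = -4/3.
Column minimizes Row's payoff; the smallest is -4/3, so the best response is b2.

b2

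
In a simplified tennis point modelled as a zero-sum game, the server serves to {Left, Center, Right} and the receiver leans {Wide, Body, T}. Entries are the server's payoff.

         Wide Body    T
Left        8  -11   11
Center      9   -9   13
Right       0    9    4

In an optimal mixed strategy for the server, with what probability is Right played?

2/3

Row minima: Left → -11, Center → -9, Right → 0; maximin = 0.
Column maxima: Wide → 9, Body → 9, T → 13; minimax = 9.
0 ≠ 9, so there is no saddle point; optimal play is mixed.
Left is strictly dominated by Center, so the server never plays it.
T is strictly dominated by Wide (it gives the server strictly more in every row), so the receiver never plays it.
On the remaining 2×2 (Center, Right vs Wide, Body):
Let the server play Center with probability p. Expected payoff against Wide: 9p + 0(1−p) = 9p; against Body: (-9)p + 9(1−p) = −18p + 9.
Setting these equal: 9p = −18p + 9 ⇒ 27p = 9 ⇒ p = 1/3, and the value is (9)·(1/3) = 3.
For the receiver: with q = P(Wide), equating Center's and Right's payoffs gives 18q − 9 = −9q + 9 ⇒ q = 2/3.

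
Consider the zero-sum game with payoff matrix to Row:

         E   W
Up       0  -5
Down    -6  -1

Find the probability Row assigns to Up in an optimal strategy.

1/2

Row minima: Up → -5, Down → -6; maximin = -5.
Column maxima: E → 0, W → -1; minimax = -1.
-5 ≠ -1, so there is no saddle point; optimal play is mixed.
Let Row play Up with probability p. Expected payoff against E: 0p + (-6)(1−p) = 6p − 6; against W: (-5)p + (-1)(1−p) = −4p − 1.
Setting these equal: 6p − 6 = −4p − 1 ⇒ 10p = 5 ⇒ p = 1/2, and the value is (6)·(1/2) − 6 = -3.
For Column: with q = P(E), equating Up's and Down's payoffs gives 5q − 5 = −5q − 1 ⇒ q = 2/5.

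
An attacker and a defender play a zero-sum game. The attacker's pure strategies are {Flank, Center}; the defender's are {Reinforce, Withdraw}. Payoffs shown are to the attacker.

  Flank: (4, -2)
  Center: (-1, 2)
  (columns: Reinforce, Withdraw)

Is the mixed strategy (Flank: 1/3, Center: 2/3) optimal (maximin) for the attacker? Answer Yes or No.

Yes

Against Reinforce this mix gives (1/3)·4 + (2/3)·(-1) = 2/3.
Against Withdraw this mix gives (1/3)·(-2) + (2/3)·2 = 2/3.
All of the defender's active replies (Reinforce, Withdraw) yield 2/3, and no column does worse for the attacker. The mix makes the defender indifferent and guarantees 2/3, so it is optimal.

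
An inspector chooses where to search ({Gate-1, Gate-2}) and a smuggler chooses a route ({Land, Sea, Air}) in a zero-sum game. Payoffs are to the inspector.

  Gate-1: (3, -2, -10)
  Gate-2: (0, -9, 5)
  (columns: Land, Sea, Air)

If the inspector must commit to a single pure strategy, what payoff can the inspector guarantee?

Row minima: Gate-1 → -10, Gate-2 → -9.
The best of these is -9.

-9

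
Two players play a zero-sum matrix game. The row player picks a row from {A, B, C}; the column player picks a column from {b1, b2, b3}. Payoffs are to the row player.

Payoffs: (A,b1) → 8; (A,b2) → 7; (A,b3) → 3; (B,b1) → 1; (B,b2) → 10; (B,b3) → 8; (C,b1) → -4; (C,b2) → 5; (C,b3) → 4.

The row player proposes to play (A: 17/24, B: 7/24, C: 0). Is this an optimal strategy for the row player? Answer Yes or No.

No

Against b1 this mix gives (17/24)·8 + (7/24)·1 = 143/24.
Against b2 this mix gives (17/24)·7 + (7/24)·10 = 63/8.
Against b3 this mix gives (17/24)·3 + (7/24)·8 = 107/24.
The column player will play b3, holding the row player to 107/24. Shifting weight toward the row that does better against b3 would raise this floor (the equalizing mix achieves 61/12 against both b3 and b1), so the proposed strategy is not optimal.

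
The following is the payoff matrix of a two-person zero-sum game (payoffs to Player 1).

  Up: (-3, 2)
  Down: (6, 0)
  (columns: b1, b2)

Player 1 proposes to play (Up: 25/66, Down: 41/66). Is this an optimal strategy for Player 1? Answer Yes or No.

No

Against b1 this mix gives (25/66)·(-3) + (41/66)·6 = 57/22.
Against b2 this mix gives (25/66)·2 + (41/66)·0 = 25/33.
Player 2 will play b2, holding Player 1 to 25/33. Shifting weight toward the row that does better against b2 would raise this floor (the equalizing mix achieves 12/11 against both b2 and b1), so the proposed strategy is not optimal.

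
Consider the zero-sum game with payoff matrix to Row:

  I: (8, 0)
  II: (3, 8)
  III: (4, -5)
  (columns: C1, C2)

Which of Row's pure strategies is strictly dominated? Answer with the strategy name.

I gives a strictly higher payoff than III against every column: 8 > 4, 0 > -5.
So III is strictly dominated and Row never plays it.

III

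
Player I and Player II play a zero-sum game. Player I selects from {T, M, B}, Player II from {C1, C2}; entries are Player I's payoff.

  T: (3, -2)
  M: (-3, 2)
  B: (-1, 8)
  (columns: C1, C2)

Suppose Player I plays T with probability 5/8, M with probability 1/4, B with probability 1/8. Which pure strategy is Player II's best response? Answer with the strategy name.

C2

If Player II plays C1, Player I's expected payoff is (5/8)·3 + (1/4)·(-3) + (1/8)·(-1) = 1.
If Player II plays C2, Player I's expected payoff is (5/8)·(-2) + (1/4)·2 + (1/8)·8 = 1/4.
Player II minimizes Player I's payoff; the smallest is 1/4, so the best response is C2.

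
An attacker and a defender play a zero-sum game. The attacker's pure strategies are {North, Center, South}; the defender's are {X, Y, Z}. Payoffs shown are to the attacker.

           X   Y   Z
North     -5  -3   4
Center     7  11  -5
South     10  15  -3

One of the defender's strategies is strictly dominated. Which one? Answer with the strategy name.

Y

X holds the attacker's payoff strictly below Y in every row: -5 < -3, 7 < 11, 10 < 15.
So Y is strictly dominated for the defender.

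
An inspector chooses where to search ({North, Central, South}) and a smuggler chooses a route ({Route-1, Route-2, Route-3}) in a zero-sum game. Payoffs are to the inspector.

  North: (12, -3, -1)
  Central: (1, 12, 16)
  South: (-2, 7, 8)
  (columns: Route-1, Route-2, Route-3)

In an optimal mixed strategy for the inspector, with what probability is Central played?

Row minima: North → -3, Central → 1, South → -2; maximin = 1.
Column maxima: Route-1 → 12, Route-2 → 12, Route-3 → 16; minimax = 12.
1 ≠ 12, so there is no saddle point; optimal play is mixed.
South is strictly dominated by Central, so the inspector never plays it.
Route-3 is strictly dominated by Route-2 (it gives the inspector strictly more in every row), so the smuggler never plays it.
On the remaining 2×2 (North, Central vs Route-1, Route-2):
Let the inspector play North with probability p. Expected payoff against Route-1: 12p + 1(1−p) = 11p + 1; against Route-2: (-3)p + 12(1−p) = −15p + 12.
Setting these equal: 11p + 1 = −15p + 12 ⇒ 26p = 11 ⇒ p = 11/26, and the value is (11)·(11/26) + 1 = 147/26.
For the smuggler: with q = P(Route-1), equating North's and Central's payoffs gives 15q − 3 = −11q + 12 ⇒ q = 15/26.

15/26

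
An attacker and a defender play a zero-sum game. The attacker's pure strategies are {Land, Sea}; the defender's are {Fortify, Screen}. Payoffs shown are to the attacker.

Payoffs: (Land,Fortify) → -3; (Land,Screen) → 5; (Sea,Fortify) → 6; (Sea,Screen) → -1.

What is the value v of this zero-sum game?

9/5

Row minima: Land → -3, Sea → -1; maximin = -1.
Column maxima: Fortify → 6, Screen → 5; minimax = 5.
-1 ≠ 5, so there is no saddle point; optimal play is mixed.
Let the attacker play Land with probability p. Expected payoff against Fortify: (-3)p + 6(1−p) = −9p + 6; against Screen: 5p + (-1)(1−p) = 6p − 1.
Setting these equal: −9p + 6 = 6p − 1 ⇒ −15p = -7 ⇒ p = 7/15, and the value is (-9)·(7/15) + 6 = 9/5.
For the defender: with q = P(Fortify), equating Land's and Sea's payoffs gives −8q + 5 = 7q − 1 ⇒ q = 2/5.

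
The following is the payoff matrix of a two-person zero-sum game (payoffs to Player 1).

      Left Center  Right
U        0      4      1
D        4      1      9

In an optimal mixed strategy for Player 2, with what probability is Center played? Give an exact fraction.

4/7

Row minima: U → 0, D → 1; maximin = 1.
Column maxima: Left → 4, Center → 4, Right → 9; minimax = 4.
1 ≠ 4, so there is no saddle point; optimal play is mixed.
Right is strictly dominated by Left (it gives Player 1 strictly more in every row), so Player 2 never plays it.
On the remaining 2×2 (U, D vs Left, Center):
Let Player 1 play U with probability p. Expected payoff against Left: 0p + 4(1−p) = −4p + 4; against Center: 4p + 1(1−p) = 3p + 1.
Setting these equal: −4p + 4 = 3p + 1 ⇒ −7p = -3 ⇒ p = 3/7, and the value is (-4)·(3/7) + 4 = 16/7.
For Player 2: with q = P(Left), equating U's and D's payoffs gives −4q + 4 = 3q + 1 ⇒ q = 3/7.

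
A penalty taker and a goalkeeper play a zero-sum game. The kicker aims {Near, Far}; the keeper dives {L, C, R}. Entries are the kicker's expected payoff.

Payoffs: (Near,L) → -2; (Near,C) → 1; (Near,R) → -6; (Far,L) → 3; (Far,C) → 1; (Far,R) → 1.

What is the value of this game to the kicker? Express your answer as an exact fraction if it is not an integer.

1

Row minima: Near → -6, Far → 1; maximin = 1.
Column maxima: L → 3, C → 1, R → 1; minimax = 1.
Since maximin = minimax = 1, there is a saddle point and the value is 1.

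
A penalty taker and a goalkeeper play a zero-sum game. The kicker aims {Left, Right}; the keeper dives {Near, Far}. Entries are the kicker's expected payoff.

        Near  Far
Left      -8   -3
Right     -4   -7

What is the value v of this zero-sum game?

-11/2

Row minima: Left → -8, Right → -7; maximin = -7.
Column maxima: Near → -4, Far → -3; minimax = -4.
-7 ≠ -4, so there is no saddle point; optimal play is mixed.
Let the kicker play Left with probability p. Expected payoff against Near: (-8)p + (-4)(1−p) = −4p − 4; against Far: (-3)p + (-7)(1−p) = 4p − 7.
Setting these equal: −4p − 4 = 4p − 7 ⇒ −8p = -3 ⇒ p = 3/8, and the value is (-4)·(3/8) − 4 = -11/2.
For the keeper: with q = P(Near), equating Left's and Right's payoffs gives −5q − 3 = 3q − 7 ⇒ q = 1/2.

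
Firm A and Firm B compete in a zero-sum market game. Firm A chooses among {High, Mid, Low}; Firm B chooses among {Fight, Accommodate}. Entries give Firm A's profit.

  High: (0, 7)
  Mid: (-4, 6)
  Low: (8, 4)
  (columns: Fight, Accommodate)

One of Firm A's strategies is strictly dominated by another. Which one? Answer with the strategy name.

High gives a strictly higher payoff than Mid against every column: 0 > -4, 7 > 6.
So Mid is strictly dominated and Firm A never plays it.

Mid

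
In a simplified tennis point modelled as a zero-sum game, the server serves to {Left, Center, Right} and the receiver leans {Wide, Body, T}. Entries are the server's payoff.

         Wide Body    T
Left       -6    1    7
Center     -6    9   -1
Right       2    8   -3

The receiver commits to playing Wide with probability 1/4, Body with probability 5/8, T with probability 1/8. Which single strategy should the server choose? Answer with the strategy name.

Right

Expected payoff of Left: (1/4)·(-6) + (5/8)·1 + (1/8)·7 = 0.
Expected payoff of Center: (1/4)·(-6) + (5/8)·9 + (1/8)·(-1) = 4.
Expected payoff of Right: (1/4)·2 + (5/8)·8 + (1/8)·(-3) = 41/8.
The largest is 41/8, so the server's best response is Right.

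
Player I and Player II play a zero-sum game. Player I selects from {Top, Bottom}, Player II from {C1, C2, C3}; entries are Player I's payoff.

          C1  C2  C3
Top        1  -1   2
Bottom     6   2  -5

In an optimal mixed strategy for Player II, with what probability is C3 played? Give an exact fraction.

3/10

Row minima: Top → -1, Bottom → -5; maximin = -1.
Column maxima: C1 → 6, C2 → 2, C3 → 2; minimax = 2.
-1 ≠ 2, so there is no saddle point; optimal play is mixed.
C1 is strictly dominated by C2 (it gives Player I strictly more in every row), so Player II never plays it.
On the remaining 2×2 (Top, Bottom vs C2, C3):
Let Player I play Top with probability p. Expected payoff against C2: (-1)p + 2(1−p) = −3p + 2; against C3: 2p + (-5)(1−p) = 7p − 5.
Setting these equal: −3p + 2 = 7p − 5 ⇒ −10p = -7 ⇒ p = 7/10, and the value is (-3)·(7/10) + 2 = -1/10.
For Player II: with q = P(C2), equating Top's and Bottom's payoffs gives −3q + 2 = 7q − 5 ⇒ q = 7/10.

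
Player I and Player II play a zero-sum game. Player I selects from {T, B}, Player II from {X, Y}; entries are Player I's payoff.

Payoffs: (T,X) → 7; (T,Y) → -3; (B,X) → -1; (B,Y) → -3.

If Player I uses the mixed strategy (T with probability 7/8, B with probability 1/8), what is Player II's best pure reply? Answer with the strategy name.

Y

If Player II plays X, Player I's expected payoff is (7/8)·7 + (1/8)·(-1) = 6.
If Player II plays Y, Player I's expected payoff is (7/8)·(-3) + (1/8)·(-3) = -3.
Player II minimizes Player I's payoff; the smallest is -3, so the best response is Y.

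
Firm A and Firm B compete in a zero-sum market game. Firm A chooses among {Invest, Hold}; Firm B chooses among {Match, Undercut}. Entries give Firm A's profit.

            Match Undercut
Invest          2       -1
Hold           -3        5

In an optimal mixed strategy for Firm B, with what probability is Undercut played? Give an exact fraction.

Row minima: Invest → -1, Hold → -3; maximin = -1.
Column maxima: Match → 2, Undercut → 5; minimax = 2.
-1 ≠ 2, so there is no saddle point; optimal play is mixed.
Let Firm A play Invest with probability p. Expected payoff against Match: 2p + (-3)(1−p) = 5p − 3; against Undercut: (-1)p + 5(1−p) = −6p + 5.
Setting these equal: 5p − 3 = −6p + 5 ⇒ 11p = 8 ⇒ p = 8/11, and the value is (5)·(8/11) − 3 = 7/11.
For Firm B: with q = P(Match), equating Invest's and Hold's payoffs gives 3q − 1 = −8q + 5 ⇒ q = 6/11.

5/11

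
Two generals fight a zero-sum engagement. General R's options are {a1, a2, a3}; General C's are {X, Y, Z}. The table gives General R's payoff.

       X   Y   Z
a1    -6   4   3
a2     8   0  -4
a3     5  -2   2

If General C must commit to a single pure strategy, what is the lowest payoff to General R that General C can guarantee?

3

Column maxima: X → 8, Y → 4, Z → 3.
The smallest of these is 3.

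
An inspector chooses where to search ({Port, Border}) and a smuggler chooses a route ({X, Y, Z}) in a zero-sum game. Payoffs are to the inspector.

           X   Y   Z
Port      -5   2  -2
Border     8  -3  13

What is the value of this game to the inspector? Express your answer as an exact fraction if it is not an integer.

1/18

Row minima: Port → -5, Border → -3; maximin = -3.
Column maxima: X → 8, Y → 2, Z → 13; minimax = 2.
-3 ≠ 2, so there is no saddle point; optimal play is mixed.
Z is strictly dominated by X (it gives the inspector strictly more in every row), so the smuggler never plays it.
On the remaining 2×2 (Port, Border vs X, Y):
Let the inspector play Port with probability p. Expected payoff against X: (-5)p + 8(1−p) = −13p + 8; against Y: 2p + (-3)(1−p) = 5p − 3.
Setting these equal: −13p + 8 = 5p − 3 ⇒ −18p = -11 ⇒ p = 11/18, and the value is (-13)·(11/18) + 8 = 1/18.
For the smuggler: with q = P(X), equating Port's and Border's payoffs gives −7q + 2 = 11q − 3 ⇒ q = 5/18.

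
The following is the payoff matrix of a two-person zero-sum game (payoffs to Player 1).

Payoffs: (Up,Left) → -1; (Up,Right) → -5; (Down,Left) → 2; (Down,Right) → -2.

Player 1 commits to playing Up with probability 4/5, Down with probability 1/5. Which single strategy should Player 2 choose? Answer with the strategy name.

If Player 2 plays Left, Player 1's expected payoff is (4/5)·(-1) + (1/5)·2 = -2/5.
If Player 2 plays Right, Player 1's expected payoff is (4/5)·(-5) + (1/5)·(-2) = -22/5.
Player 2 minimizes Player 1's payoff; the smallest is -22/5, so the best response is Right.

Right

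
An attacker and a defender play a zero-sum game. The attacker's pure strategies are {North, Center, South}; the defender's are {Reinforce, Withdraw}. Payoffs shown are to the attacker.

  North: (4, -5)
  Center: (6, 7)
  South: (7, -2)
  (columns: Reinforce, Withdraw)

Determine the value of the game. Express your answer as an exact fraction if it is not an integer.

61/10

Row minima: North → -5, Center → 6, South → -2; maximin = 6.
Column maxima: Reinforce → 7, Withdraw → 7; minimax = 7.
6 ≠ 7, so there is no saddle point; optimal play is mixed.
North is strictly dominated by Center, so the attacker never plays it.
On the remaining 2×2 (Center, South vs Reinforce, Withdraw):
Let the attacker play Center with probability p. Expected payoff against Reinforce: 6p + 7(1−p) = −p + 7; against Withdraw: 7p + (-2)(1−p) = 9p − 2.
Setting these equal: −p + 7 = 9p − 2 ⇒ −10p = -9 ⇒ p = 9/10, and the value is (-1)·(9/10) + 7 = 61/10.
For the defender: with q = P(Reinforce), equating Center's and South's payoffs gives −q + 7 = 9q − 2 ⇒ q = 9/10.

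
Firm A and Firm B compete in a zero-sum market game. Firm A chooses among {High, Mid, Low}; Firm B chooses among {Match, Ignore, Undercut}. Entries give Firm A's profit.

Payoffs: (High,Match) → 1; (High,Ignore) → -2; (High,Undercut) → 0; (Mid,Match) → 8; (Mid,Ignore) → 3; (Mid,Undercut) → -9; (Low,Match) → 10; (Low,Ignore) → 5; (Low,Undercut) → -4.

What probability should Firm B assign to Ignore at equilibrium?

Row minima: High → -2, Mid → -9, Low → -4; maximin = -2.
Column maxima: Match → 10, Ignore → 5, Undercut → 0; minimax = 0.
-2 ≠ 0, so there is no saddle point; optimal play is mixed.
Mid is strictly dominated by Low, so Firm A never plays it.
Match is strictly dominated by Ignore (it gives Firm A strictly more in every row), so Firm B never plays it.
On the remaining 2×2 (High, Low vs Ignore, Undercut):
Let Firm A play High with probability p. Expected payoff against Ignore: (-2)p + 5(1−p) = −7p + 5; against Undercut: 0p + (-4)(1−p) = 4p − 4.
Setting these equal: −7p + 5 = 4p − 4 ⇒ −11p = -9 ⇒ p = 9/11, and the value is (-7)·(9/11) + 5 = -8/11.
For Firm B: with q = P(Ignore), equating High's and Low's payoffs gives −2q = 9q − 4 ⇒ q = 4/11.

4/11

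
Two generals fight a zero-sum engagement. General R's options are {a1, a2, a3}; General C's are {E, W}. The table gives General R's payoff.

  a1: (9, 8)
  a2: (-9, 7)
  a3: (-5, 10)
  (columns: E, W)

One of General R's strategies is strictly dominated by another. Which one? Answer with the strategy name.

a2

a1 gives a strictly higher payoff than a2 against every column: 9 > -9, 8 > 7.
So a2 is strictly dominated and General R never plays it.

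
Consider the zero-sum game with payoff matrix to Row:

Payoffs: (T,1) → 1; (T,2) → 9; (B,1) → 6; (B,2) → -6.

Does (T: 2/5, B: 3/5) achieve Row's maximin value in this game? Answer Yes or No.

Against 1 this mix gives (2/5)·1 + (3/5)·6 = 4.
Against 2 this mix gives (2/5)·9 + (3/5)·(-6) = 0.
Column will play 2, holding Row to 0. Shifting weight toward the row that does better against 2 would raise this floor (the equalizing mix achieves 3 against both 2 and 1), so the proposed strategy is not optimal.

No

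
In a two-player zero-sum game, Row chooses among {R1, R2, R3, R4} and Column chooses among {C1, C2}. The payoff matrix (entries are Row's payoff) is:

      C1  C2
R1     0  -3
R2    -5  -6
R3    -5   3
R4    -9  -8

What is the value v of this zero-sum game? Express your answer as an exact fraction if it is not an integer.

Row minima: R1 → -3, R2 → -6, R3 → -5, R4 → -9; maximin = -3.
Column maxima: C1 → 0, C2 → 3; minimax = 0.
-3 ≠ 0, so there is no saddle point; optimal play is mixed.
R2 is strictly dominated by R1, so Row never plays it.
R4 is strictly dominated by R1, so Row never plays it.
On the remaining 2×2 (R1, R3 vs C1, C2):
Let Row play R1 with probability p. Expected payoff against C1: 0p + (-5)(1−p) = 5p − 5; against C2: (-3)p + 3(1−p) = −6p + 3.
Setting these equal: 5p − 5 = −6p + 3 ⇒ 11p = 8 ⇒ p = 8/11, and the value is (5)·(8/11) − 5 = -15/11.
For Column: with q = P(C1), equating R1's and R3's payoffs gives 3q − 3 = −8q + 3 ⇒ q = 6/11.

-15/11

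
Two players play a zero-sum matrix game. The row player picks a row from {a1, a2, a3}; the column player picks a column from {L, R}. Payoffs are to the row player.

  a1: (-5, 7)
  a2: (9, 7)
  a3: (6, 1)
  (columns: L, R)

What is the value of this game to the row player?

7

Row minima: a1 → -5, a2 → 7, a3 → 1; maximin = 7.
Column maxima: L → 9, R → 7; minimax = 7.
Since maximin = minimax = 7, there is a saddle point and the value is 7.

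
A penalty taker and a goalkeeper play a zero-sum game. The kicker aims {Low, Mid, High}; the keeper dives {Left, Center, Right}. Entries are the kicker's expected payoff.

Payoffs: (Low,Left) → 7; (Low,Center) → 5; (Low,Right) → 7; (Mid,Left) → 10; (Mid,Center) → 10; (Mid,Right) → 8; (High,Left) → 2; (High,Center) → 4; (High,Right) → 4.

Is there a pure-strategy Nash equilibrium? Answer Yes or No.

Yes

Row minima: Low → 5, Mid → 8, High → 2; maximin = 8.
Column maxima: Left → 10, Center → 10, Right → 8; minimax = 8.
maximin = minimax = 8, so a saddle point exists.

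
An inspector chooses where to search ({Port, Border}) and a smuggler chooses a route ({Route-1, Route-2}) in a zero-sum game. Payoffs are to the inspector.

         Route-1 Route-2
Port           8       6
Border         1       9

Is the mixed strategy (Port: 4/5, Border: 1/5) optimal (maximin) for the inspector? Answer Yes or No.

Yes

Against Route-1 this mix gives (4/5)·8 + (1/5)·1 = 33/5.
Against Route-2 this mix gives (4/5)·6 + (1/5)·9 = 33/5.
All of the smuggler's active replies (Route-1, Route-2) yield 33/5, and no column does worse for the inspector. The mix makes the smuggler indifferent and guarantees 33/5, so it is optimal.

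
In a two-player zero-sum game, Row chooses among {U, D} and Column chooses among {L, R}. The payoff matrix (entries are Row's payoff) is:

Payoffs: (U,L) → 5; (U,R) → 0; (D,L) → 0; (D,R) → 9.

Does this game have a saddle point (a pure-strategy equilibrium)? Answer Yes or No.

Row minima: U → 0, D → 0; maximin = 0.
Column maxima: L → 5, R → 9; minimax = 5.
0 ≠ 5, so no pure-strategy equilibrium exists.

No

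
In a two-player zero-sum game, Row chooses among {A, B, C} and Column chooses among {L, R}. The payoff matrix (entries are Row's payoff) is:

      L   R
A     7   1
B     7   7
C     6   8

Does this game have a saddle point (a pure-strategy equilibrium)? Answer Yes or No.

Row minima: A → 1, B → 7, C → 6; maximin = 7.
Column maxima: L → 7, R → 8; minimax = 7.
maximin = minimax = 7, so a saddle point exists.

Yes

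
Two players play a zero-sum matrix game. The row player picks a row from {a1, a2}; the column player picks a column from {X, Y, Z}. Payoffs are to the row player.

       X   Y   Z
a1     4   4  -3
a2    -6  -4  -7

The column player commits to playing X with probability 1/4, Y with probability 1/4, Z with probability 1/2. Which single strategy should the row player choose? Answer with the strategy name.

Expected payoff of a1: (1/4)·4 + (1/4)·4 + (1/2)·(-3) = 1/2.
Expected payoff of a2: (1/4)·(-6) + (1/4)·(-4) + (1/2)·(-7) = -6.
The largest is 1/2, so the row player's best response is a1.

a1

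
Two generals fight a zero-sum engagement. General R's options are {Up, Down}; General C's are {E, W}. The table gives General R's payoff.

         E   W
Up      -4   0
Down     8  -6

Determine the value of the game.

Row minima: Up → -4, Down → -6; maximin = -4.
Column maxima: E → 8, W → 0; minimax = 0.
-4 ≠ 0, so there is no saddle point; optimal play is mixed.
Let General R play Up with probability p. Expected payoff against E: (-4)p + 8(1−p) = −12p + 8; against W: 0p + (-6)(1−p) = 6p − 6.
Setting these equal: −12p + 8 = 6p − 6 ⇒ −18p = -14 ⇒ p = 7/9, and the value is (-12)·(7/9) + 8 = -4/3.
For General C: with q = P(E), equating Up's and Down's payoffs gives −4q = 14q − 6 ⇒ q = 1/3.

-4/3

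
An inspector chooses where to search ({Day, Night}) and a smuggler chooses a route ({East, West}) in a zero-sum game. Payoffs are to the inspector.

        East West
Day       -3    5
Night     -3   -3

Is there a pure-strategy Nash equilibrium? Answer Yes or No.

Yes

Row minima: Day → -3, Night → -3; maximin = -3.
Column maxima: East → -3, West → 5; minimax = -3.
maximin = minimax = -3, so a saddle point exists.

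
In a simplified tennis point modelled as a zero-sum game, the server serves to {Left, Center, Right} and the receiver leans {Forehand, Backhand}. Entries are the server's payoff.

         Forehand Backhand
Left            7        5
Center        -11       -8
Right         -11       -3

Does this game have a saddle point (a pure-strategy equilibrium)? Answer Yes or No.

Yes

Row minima: Left → 5, Center → -11, Right → -11; maximin = 5.
Column maxima: Forehand → 7, Backhand → 5; minimax = 5.
maximin = minimax = 5, so a saddle point exists.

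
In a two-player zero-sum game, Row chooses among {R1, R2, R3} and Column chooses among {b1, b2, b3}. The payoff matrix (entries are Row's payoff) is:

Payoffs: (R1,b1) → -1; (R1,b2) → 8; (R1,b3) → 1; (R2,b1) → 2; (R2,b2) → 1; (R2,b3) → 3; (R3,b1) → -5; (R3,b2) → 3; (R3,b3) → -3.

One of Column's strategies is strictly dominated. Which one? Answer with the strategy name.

b1 holds Row's payoff strictly below b3 in every row: -1 < 1, 2 < 3, -5 < -3.
So b3 is strictly dominated for Column.

b3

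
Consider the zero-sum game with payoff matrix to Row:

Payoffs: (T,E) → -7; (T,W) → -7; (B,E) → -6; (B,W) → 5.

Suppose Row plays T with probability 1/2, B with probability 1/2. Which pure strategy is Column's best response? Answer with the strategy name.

E

If Column plays E, Row's expected payoff is (1/2)·(-7) + (1/2)·(-6) = -13/2.
If Column plays W, Row's expected payoff is (1/2)·(-7) + (1/2)·5 = -1.
Column minimizes Row's payoff; the smallest is -13/2, so the best response is E.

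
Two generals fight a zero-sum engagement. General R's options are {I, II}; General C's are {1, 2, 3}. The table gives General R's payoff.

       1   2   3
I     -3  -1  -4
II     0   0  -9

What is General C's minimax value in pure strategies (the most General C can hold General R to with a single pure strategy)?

Column maxima: 1 → 0, 2 → 0, 3 → -4.
The smallest of these is -4.

-4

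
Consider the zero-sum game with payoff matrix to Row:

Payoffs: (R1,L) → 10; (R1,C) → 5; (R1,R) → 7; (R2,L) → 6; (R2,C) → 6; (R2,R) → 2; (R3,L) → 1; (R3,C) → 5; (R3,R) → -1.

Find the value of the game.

Row minima: R1 → 5, R2 → 2, R3 → -1; maximin = 5.
Column maxima: L → 10, C → 6, R → 7; minimax = 6.
5 ≠ 6, so there is no saddle point; optimal play is mixed.
R3 is strictly dominated by R2, so Row never plays it.
L is strictly dominated by R (it gives Row strictly more in every row), so Column never plays it.
On the remaining 2×2 (R1, R2 vs C, R):
Let Row play R1 with probability p. Expected payoff against C: 5p + 6(1−p) = −p + 6; against R: 7p + 2(1−p) = 5p + 2.
Setting these equal: −p + 6 = 5p + 2 ⇒ −6p = -4 ⇒ p = 2/3, and the value is (-1)·(2/3) + 6 = 16/3.
For Column: with q = P(C), equating R1's and R2's payoffs gives −2q + 7 = 4q + 2 ⇒ q = 5/6.

16/3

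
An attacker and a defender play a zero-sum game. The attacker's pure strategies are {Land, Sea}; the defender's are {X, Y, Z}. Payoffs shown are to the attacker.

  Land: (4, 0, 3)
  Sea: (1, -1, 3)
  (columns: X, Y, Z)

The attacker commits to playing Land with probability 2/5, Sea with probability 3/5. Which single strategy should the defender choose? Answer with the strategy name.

If the defender plays X, the attacker's expected payoff is (2/5)·4 + (3/5)·1 = 11/5.
If the defender plays Y, the attacker's expected payoff is (2/5)·0 + (3/5)·(-1) = -3/5.
If the defender plays Z, the attacker's expected payoff is (2/5)·3 + (3/5)·3 = 3.
The defender minimizes the attacker's payoff; the smallest is -3/5, so the best response is Y.

Y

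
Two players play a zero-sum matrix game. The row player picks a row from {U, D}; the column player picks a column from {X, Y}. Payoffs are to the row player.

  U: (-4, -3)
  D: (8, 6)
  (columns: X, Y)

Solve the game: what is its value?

Row minima: U → -4, D → 6; maximin = 6.
Column maxima: X → 8, Y → 6; minimax = 6.
Since maximin = minimax = 6, there is a saddle point and the value is 6.

6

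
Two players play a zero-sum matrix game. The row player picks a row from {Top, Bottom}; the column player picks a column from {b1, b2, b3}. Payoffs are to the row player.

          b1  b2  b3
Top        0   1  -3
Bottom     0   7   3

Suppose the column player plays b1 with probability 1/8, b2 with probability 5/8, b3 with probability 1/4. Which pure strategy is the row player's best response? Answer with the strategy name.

Expected payoff of Top: (1/8)·0 + (5/8)·1 + (1/4)·(-3) = -1/8.
Expected payoff of Bottom: (1/8)·0 + (5/8)·7 + (1/4)·3 = 41/8.
The largest is 41/8, so the row player's best response is Bottom.

Bottom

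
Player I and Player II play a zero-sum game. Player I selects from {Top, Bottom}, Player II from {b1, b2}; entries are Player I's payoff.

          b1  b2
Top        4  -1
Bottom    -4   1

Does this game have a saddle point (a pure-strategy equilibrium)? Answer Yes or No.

No

Row minima: Top → -1, Bottom → -4; maximin = -1.
Column maxima: b1 → 4, b2 → 1; minimax = 1.
-1 ≠ 1, so no pure-strategy equilibrium exists.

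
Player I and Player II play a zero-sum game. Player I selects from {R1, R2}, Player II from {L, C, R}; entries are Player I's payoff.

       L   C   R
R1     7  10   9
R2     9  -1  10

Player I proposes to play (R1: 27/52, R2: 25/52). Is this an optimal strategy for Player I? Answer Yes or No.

No

Against L this mix gives (27/52)·7 + (25/52)·9 = 207/26.
Against C this mix gives (27/52)·10 + (25/52)·(-1) = 245/52.
Against R this mix gives (27/52)·9 + (25/52)·10 = 493/52.
Player II will play C, holding Player I to 245/52. Shifting weight toward the row that does better against C would raise this floor (the equalizing mix achieves 97/13 against both C and L), so the proposed strategy is not optimal.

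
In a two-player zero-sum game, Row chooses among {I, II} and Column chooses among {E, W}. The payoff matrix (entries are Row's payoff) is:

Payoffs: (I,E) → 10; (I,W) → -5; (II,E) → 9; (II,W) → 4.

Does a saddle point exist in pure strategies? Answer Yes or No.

Yes

Row minima: I → -5, II → 4; maximin = 4.
Column maxima: E → 10, W → 4; minimax = 4.
maximin = minimax = 4, so a saddle point exists.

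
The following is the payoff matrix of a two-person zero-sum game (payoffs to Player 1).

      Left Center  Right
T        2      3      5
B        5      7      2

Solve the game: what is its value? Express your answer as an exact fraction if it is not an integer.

7/2

Row minima: T → 2, B → 2; maximin = 2.
Column maxima: Left → 5, Center → 7, Right → 5; minimax = 5.
2 ≠ 5, so there is no saddle point; optimal play is mixed.
Center is strictly dominated by Left (it gives Player 1 strictly more in every row), so Player 2 never plays it.
On the remaining 2×2 (T, B vs Left, Right):
Let Player 1 play T with probability p. Expected payoff against Left: 2p + 5(1−p) = −3p + 5; against Right: 5p + 2(1−p) = 3p + 2.
Setting these equal: −3p + 5 = 3p + 2 ⇒ −6p = -3 ⇒ p = 1/2, and the value is (-3)·(1/2) + 5 = 7/2.
For Player 2: with q = P(Left), equating T's and B's payoffs gives −3q + 5 = 3q + 2 ⇒ q = 1/2.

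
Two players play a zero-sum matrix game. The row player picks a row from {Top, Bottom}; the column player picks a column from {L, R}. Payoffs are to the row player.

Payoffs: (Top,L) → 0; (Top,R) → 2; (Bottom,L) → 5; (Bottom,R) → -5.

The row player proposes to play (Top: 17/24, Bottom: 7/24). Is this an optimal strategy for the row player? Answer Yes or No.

Against L this mix gives (17/24)·0 + (7/24)·5 = 35/24.
Against R this mix gives (17/24)·2 + (7/24)·(-5) = -1/24.
The column player will play R, holding the row player to -1/24. Shifting weight toward the row that does better against R would raise this floor (the equalizing mix achieves 5/6 against both R and L), so the proposed strategy is not optimal.

No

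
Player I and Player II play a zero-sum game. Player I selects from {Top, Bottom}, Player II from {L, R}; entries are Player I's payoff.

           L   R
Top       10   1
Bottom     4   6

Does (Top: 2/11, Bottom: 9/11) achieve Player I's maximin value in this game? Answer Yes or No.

Against L this mix gives (2/11)·10 + (9/11)·4 = 56/11.
Against R this mix gives (2/11)·1 + (9/11)·6 = 56/11.
All of Player II's active replies (L, R) yield 56/11, and no column does worse for Player I. The mix makes Player II indifferent and guarantees 56/11, so it is optimal.

Yes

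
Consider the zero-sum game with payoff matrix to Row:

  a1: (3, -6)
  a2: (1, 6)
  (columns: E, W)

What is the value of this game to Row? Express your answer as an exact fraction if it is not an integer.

12/7

Row minima: a1 → -6, a2 → 1; maximin = 1.
Column maxima: E → 3, W → 6; minimax = 3.
1 ≠ 3, so there is no saddle point; optimal play is mixed.
Let Row play a1 with probability p. Expected payoff against E: 3p + 1(1−p) = 2p + 1; against W: (-6)p + 6(1−p) = −12p + 6.
Setting these equal: 2p + 1 = −12p + 6 ⇒ 14p = 5 ⇒ p = 5/14, and the value is (2)·(5/14) + 1 = 12/7.
For Column: with q = P(E), equating a1's and a2's payoffs gives 9q − 6 = −5q + 6 ⇒ q = 6/7.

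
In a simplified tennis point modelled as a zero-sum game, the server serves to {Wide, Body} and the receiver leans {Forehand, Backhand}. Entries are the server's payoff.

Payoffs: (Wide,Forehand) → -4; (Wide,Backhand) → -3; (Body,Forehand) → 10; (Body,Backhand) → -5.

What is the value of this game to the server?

Row minima: Wide → -4, Body → -5; maximin = -4.
Column maxima: Forehand → 10, Backhand → -3; minimax = -3.
-4 ≠ -3, so there is no saddle point; optimal play is mixed.
Let the server play Wide with probability p. Expected payoff against Forehand: (-4)p + 10(1−p) = −14p + 10; against Backhand: (-3)p + (-5)(1−p) = 2p − 5.
Setting these equal: −14p + 10 = 2p − 5 ⇒ −16p = -15 ⇒ p = 15/16, and the value is (-14)·(15/16) + 10 = -25/8.
For the receiver: with q = P(Forehand), equating Wide's and Body's payoffs gives −q − 3 = 15q − 5 ⇒ q = 1/8.

-25/8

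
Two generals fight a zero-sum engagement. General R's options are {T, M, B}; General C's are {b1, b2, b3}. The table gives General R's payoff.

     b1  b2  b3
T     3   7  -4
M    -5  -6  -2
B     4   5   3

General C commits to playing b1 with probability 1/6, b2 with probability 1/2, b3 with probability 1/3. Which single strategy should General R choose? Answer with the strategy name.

B

Expected payoff of T: (1/6)·3 + (1/2)·7 + (1/3)·(-4) = 8/3.
Expected payoff of M: (1/6)·(-5) + (1/2)·(-6) + (1/3)·(-2) = -9/2.
Expected payoff of B: (1/6)·4 + (1/2)·5 + (1/3)·3 = 25/6.
The largest is 25/6, so General R's best response is B.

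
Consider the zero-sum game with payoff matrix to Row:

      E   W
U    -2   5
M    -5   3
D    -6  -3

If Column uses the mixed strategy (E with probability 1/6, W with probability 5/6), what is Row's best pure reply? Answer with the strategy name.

U

Expected payoff of U: (1/6)·(-2) + (5/6)·5 = 23/6.
Expected payoff of M: (1/6)·(-5) + (5/6)·3 = 5/3.
Expected payoff of D: (1/6)·(-6) + (5/6)·(-3) = -7/2.
The largest is 23/6, so Row's best response is U.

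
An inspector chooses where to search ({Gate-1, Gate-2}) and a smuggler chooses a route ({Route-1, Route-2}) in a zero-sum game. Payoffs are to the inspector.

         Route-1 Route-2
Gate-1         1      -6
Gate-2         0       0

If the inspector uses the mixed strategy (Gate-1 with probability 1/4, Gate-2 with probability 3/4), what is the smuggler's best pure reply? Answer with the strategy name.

If the smuggler plays Route-1, the inspector's expected payoff is (1/4)·1 + (3/4)·0 = 1/4.
If the smuggler plays Route-2, the inspector's expected payoff is (1/4)·(-6) + (3/4)·0 = -3/2.
The smuggler minimizes the inspector's payoff; the smallest is -3/2, so the best response is Route-2.

Route-2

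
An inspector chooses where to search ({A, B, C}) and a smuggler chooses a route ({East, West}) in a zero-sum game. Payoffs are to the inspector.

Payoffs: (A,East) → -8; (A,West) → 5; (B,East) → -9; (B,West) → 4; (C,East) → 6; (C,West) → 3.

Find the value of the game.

Row minima: A → -8, B → -9, C → 3; maximin = 3.
Column maxima: East → 6, West → 5; minimax = 5.
3 ≠ 5, so there is no saddle point; optimal play is mixed.
B is strictly dominated by A, so the inspector never plays it.
On the remaining 2×2 (A, C vs East, West):
Let the inspector play A with probability p. Expected payoff against East: (-8)p + 6(1−p) = −14p + 6; against West: 5p + 3(1−p) = 2p + 3.
Setting these equal: −14p + 6 = 2p + 3 ⇒ −16p = -3 ⇒ p = 3/16, and the value is (-14)·(3/16) + 6 = 27/8.
For the smuggler: with q = P(East), equating A's and C's payoffs gives −13q + 5 = 3q + 3 ⇒ q = 1/8.

27/8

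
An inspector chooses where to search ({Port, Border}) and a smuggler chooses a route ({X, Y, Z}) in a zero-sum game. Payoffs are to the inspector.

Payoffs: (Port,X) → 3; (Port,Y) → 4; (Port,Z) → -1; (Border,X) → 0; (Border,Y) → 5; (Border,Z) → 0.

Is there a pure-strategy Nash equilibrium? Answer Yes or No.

Yes

Row minima: Port → -1, Border → 0; maximin = 0.
Column maxima: X → 3, Y → 5, Z → 0; minimax = 0.
maximin = minimax = 0, so a saddle point exists.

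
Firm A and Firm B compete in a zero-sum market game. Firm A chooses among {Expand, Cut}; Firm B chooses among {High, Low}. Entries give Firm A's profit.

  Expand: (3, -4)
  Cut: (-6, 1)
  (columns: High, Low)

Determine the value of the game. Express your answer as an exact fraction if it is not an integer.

Row minima: Expand → -4, Cut → -6; maximin = -4.
Column maxima: High → 3, Low → 1; minimax = 1.
-4 ≠ 1, so there is no saddle point; optimal play is mixed.
Let Firm A play Expand with probability p. Expected payoff against High: 3p + (-6)(1−p) = 9p − 6; against Low: (-4)p + 1(1−p) = −5p + 1.
Setting these equal: 9p − 6 = −5p + 1 ⇒ 14p = 7 ⇒ p = 1/2, and the value is (9)·(1/2) − 6 = -3/2.
For Firm B: with q = P(High), equating Expand's and Cut's payoffs gives 7q − 4 = −7q + 1 ⇒ q = 5/14.

-3/2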